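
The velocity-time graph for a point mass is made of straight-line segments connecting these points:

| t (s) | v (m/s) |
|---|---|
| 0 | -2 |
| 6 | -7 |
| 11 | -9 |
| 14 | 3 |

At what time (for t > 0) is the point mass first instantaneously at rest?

v changes sign on 11–14 s (from -9 to 3); the graph is linear there, so v = 0 at t = 11 + (9)·(14 − 11)/(3 − -9) = 13.25 s.

t = 13.25 s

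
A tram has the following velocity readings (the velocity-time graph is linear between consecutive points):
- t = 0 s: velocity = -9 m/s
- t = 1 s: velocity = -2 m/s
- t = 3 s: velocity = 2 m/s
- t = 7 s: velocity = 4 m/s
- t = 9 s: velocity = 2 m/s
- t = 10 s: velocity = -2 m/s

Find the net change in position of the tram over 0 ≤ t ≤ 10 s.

12.5 m

Net displacement equals the area under the velocity-time graph (areas below the axis count negative).
0–1 s: ½(-9 + -2)(1) = -5.5 m
1–3 s: ½(-2 + 2)(2) = 0 m
3–7 s: ½(2 + 4)(4) = 12 m
7–9 s: ½(4 + 2)(2) = 6 m
9–10 s: ½(2 + -2)(1) = 0 m
Net displacement = 12.5 m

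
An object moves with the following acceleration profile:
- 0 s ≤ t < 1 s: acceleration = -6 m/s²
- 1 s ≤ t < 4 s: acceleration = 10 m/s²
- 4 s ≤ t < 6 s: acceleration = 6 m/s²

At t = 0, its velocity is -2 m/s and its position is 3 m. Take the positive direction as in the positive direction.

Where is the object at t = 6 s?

On each constant-a segment, Δv = aΔt and Δx = v₀Δt + ½aΔt²; chain segment to segment.
0–1 s: v starts -2 m/s; Δx = -2·1 + ½·-6·1² = -5 m; v ends -8 m/s.
1–4 s: v starts -8 m/s; Δx = -8·3 + ½·10·3² = 21 m; v ends 22 m/s.
4–6 s: v starts 22 m/s; Δx = 22·2 + ½·6·2² = 56 m; v ends 34 m/s.
x(6) = 3 + Σ Δx = 75 m.

75 m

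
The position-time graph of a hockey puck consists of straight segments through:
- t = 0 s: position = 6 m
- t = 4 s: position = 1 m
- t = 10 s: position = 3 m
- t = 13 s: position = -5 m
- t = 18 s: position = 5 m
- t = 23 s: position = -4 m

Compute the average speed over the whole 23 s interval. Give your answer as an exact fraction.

34/23 m/s

Average speed = (total path length)/(elapsed time); on a piecewise-linear x-t graph the path length is Σ|Δx|.
0–4 s: |Δx| = |1 − 6| = 5 m
4–10 s: |Δx| = |3 − 1| = 2 m
10–13 s: |Δx| = |-5 − 3| = 8 m
13–18 s: |Δx| = |5 − -5| = 10 m
18–23 s: |Δx| = |-4 − 5| = 9 m
Total path = 34 m; average speed = 34/23 = 34/23 m/s.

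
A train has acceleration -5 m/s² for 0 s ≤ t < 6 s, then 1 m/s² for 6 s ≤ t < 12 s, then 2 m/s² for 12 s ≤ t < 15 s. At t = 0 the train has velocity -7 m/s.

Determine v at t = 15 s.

Δv equals the area under the a-t graph; then v = v₀ + Δv.
0–6 s: -5 × 6 = -30 m/s
6–12 s: 1 × 6 = 6 m/s
12–15 s: 2 × 3 = 6 m/s
Δv = -18 m/s, so v(15) = -7 + (-18) = -25 m/s.

-25 m/s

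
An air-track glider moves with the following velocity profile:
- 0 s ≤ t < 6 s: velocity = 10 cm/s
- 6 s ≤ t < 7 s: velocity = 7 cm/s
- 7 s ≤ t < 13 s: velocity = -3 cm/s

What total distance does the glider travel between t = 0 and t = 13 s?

Total distance travelled is ∫|v| dt — sum the magnitudes of each area piece.
0–6 s: |10| × 6 = 60 cm
6–7 s: |7| × 1 = 7 cm
7–13 s: |-3| × 6 = 18 cm
Total distance = 85 cm

85 cm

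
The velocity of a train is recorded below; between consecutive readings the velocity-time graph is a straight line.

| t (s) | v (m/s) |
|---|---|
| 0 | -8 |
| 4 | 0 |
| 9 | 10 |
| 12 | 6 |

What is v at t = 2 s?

-4 m/s

On 0–4 s the graph is linear from -8 to 0 m/s: v(2) = -8 + (0 − -8)·(2 − 0)/(4 − 0) = -4 m/s.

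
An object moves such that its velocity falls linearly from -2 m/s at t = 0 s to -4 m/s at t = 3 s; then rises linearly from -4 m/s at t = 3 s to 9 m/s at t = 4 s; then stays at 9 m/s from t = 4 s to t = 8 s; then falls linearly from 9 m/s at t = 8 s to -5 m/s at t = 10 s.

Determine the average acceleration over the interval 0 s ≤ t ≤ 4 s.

Average acceleration = Δv/Δt = (9 − -2)/(4 − 0) = 2.75 m/s².

2.75 m/s²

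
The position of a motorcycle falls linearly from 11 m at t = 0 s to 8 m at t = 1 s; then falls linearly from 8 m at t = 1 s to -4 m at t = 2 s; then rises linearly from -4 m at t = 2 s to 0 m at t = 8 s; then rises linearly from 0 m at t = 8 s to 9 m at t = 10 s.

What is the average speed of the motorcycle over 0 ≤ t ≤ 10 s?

2.8 m/s

Average speed = (total path length)/(elapsed time); on a piecewise-linear x-t graph the path length is Σ|Δx|.
0–1 s: |Δx| = |8 − 11| = 3 m
1–2 s: |Δx| = |-4 − 8| = 12 m
2–8 s: |Δx| = |0 − -4| = 4 m
8–10 s: |Δx| = |9 − 0| = 9 m
Total path = 28 m; average speed = 28/10 = 2.8 m/s.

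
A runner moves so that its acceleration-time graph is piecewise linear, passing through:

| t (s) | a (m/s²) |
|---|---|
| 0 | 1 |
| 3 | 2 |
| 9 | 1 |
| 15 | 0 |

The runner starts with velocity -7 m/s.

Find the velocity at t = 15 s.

9.5 m/s

Δv equals the area under the a-t graph; then v = v₀ + Δv.
0–3 s: ½(1 + 2)(3) = 4.5 m/s
3–9 s: ½(2 + 1)(6) = 9 m/s
9–15 s: ½(1 + 0)(6) = 3 m/s
Δv = 16.5 m/s, so v(15) = -7 + (16.5) = 9.5 m/s.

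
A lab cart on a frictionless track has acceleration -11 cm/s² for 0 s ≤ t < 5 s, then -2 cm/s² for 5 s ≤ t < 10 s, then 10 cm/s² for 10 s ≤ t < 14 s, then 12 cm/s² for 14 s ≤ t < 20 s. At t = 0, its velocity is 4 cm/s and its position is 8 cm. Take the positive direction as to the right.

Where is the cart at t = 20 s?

-463.5 cm

On each constant-a segment, Δv = aΔt and Δx = v₀Δt + ½aΔt²; chain segment to segment.
0–5 s: v starts 4 cm/s; Δx = 4·5 + ½·-11·5² = -117.5 cm; v ends -51 cm/s.
5–10 s: v starts -51 cm/s; Δx = -51·5 + ½·-2·5² = -280 cm; v ends -61 cm/s.
10–14 s: v starts -61 cm/s; Δx = -61·4 + ½·10·4² = -164 cm; v ends -21 cm/s.
14–20 s: v starts -21 cm/s; Δx = -21·6 + ½·12·6² = 90 cm; v ends 51 cm/s.
x(20) = 8 + Σ Δx = -463.5 cm.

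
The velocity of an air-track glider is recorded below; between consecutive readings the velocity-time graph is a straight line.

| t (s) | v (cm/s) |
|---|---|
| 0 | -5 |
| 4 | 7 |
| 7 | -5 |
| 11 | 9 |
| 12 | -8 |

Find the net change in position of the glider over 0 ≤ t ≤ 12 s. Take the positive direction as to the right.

15.5 cm

Displacement is the signed area under the v-t curve.
0–4 s: ½(-5 + 7)(4) = 4 cm
4–7 s: ½(7 + -5)(3) = 3 cm
7–11 s: ½(-5 + 9)(4) = 8 cm
11–12 s: ½(9 + -8)(1) = 0.5 cm
Net displacement = 15.5 cm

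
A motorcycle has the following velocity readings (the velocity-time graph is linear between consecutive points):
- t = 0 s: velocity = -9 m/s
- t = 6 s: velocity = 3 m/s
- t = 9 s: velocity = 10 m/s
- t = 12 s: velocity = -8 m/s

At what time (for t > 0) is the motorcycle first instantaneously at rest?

v changes sign on 0–6 s (from -9 to 3); the graph is linear there, so v = 0 at t = 0 + (9)·(6 − 0)/(3 − -9) = 4.5 s.

t = 4.5 s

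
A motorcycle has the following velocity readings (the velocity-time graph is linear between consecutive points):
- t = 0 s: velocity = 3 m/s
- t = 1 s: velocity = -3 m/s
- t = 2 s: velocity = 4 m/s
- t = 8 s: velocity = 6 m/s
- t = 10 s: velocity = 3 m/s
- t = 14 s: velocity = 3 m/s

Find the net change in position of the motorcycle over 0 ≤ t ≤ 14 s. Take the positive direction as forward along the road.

Net displacement equals the area under the velocity-time graph (areas below the axis count negative).
0–1 s: ½(3 + -3)(1) = 0 m
1–2 s: ½(-3 + 4)(1) = 0.5 m
2–8 s: ½(4 + 6)(6) = 30 m
8–10 s: ½(6 + 3)(2) = 9 m
10–14 s: 3 × 4 = 12 m
Net displacement = 51.5 m

51.5 m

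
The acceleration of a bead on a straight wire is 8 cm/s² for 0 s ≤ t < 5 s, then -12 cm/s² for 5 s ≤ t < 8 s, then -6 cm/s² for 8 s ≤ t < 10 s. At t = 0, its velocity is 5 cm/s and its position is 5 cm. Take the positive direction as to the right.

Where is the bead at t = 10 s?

On each constant-a segment, Δv = aΔt and Δx = v₀Δt + ½aΔt²; chain segment to segment.
0–5 s: v starts 5 cm/s; Δx = 5·5 + ½·8·5² = 125 cm; v ends 45 cm/s.
5–8 s: v starts 45 cm/s; Δx = 45·3 + ½·-12·3² = 81 cm; v ends 9 cm/s.
8–10 s: v starts 9 cm/s; Δx = 9·2 + ½·-6·2² = 6 cm; v ends -3 cm/s.
x(10) = 5 + Σ Δx = 217 cm.

217 cm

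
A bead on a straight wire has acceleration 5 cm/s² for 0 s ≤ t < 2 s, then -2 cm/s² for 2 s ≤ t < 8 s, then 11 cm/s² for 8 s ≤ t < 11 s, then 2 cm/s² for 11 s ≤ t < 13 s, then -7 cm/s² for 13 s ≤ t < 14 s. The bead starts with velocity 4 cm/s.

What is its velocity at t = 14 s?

32 cm/s

Δv equals the area under the a-t graph; then v = v₀ + Δv.
0–2 s: 5 × 2 = 10 cm/s
2–8 s: -2 × 6 = -12 cm/s
8–11 s: 11 × 3 = 33 cm/s
11–13 s: 2 × 2 = 4 cm/s
13–14 s: -7 × 1 = -7 cm/s
Δv = 28 cm/s, so v(14) = 4 + (28) = 32 cm/s.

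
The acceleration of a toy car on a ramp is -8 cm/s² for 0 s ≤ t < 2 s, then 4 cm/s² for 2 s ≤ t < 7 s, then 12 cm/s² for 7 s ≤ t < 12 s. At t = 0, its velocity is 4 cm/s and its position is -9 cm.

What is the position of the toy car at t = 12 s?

163 cm

On each constant-a segment, Δv = aΔt and Δx = v₀Δt + ½aΔt²; chain segment to segment.
0–2 s: v starts 4 cm/s; Δx = 4·2 + ½·-8·2² = -8 cm; v ends -12 cm/s.
2–7 s: v starts -12 cm/s; Δx = -12·5 + ½·4·5² = -10 cm; v ends 8 cm/s.
7–12 s: v starts 8 cm/s; Δx = 8·5 + ½·12·5² = 190 cm; v ends 68 cm/s.
x(12) = -9 + Σ Δx = 163 cm.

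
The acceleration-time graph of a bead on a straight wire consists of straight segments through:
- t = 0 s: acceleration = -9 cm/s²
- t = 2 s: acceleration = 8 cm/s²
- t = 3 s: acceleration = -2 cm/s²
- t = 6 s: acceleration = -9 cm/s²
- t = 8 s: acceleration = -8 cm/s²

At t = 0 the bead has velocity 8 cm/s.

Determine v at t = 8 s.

Δv equals the area under the a-t graph; then v = v₀ + Δv.
0–2 s: ½(-9 + 8)(2) = -1 cm/s
2–3 s: ½(8 + -2)(1) = 3 cm/s
3–6 s: ½(-2 + -9)(3) = -16.5 cm/s
6–8 s: ½(-9 + -8)(2) = -17 cm/s
Δv = -31.5 cm/s, so v(8) = 8 + (-31.5) = -23.5 cm/s.

-23.5 cm/s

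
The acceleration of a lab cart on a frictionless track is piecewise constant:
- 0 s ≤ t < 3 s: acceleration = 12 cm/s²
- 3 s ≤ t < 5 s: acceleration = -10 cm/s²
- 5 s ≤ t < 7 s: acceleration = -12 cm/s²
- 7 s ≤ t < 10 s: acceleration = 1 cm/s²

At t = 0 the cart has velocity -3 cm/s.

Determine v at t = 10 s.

-8 cm/s

Δv equals the area under the a-t graph; then v = v₀ + Δv.
0–3 s: 12 × 3 = 36 cm/s
3–5 s: -10 × 2 = -20 cm/s
5–7 s: -12 × 2 = -24 cm/s
7–10 s: 1 × 3 = 3 cm/s
Δv = -5 cm/s, so v(10) = -3 + (-5) = -8 cm/s.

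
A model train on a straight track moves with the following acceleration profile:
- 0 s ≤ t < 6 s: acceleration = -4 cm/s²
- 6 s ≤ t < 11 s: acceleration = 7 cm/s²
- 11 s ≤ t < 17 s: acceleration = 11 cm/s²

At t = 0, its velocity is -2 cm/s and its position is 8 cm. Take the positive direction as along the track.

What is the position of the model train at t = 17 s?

On each constant-a segment, Δv = aΔt and Δx = v₀Δt + ½aΔt²; chain segment to segment.
0–6 s: v starts -2 cm/s; Δx = -2·6 + ½·-4·6² = -84 cm; v ends -26 cm/s.
6–11 s: v starts -26 cm/s; Δx = -26·5 + ½·7·5² = -42.5 cm; v ends 9 cm/s.
11–17 s: v starts 9 cm/s; Δx = 9·6 + ½·11·6² = 252 cm; v ends 75 cm/s.
x(17) = 8 + Σ Δx = 133.5 cm.

133.5 cm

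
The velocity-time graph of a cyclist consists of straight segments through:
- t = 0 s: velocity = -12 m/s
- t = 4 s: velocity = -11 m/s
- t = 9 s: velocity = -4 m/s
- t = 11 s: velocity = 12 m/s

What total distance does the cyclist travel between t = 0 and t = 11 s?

Total distance travelled is ∫|v| dt — sum the magnitudes of each area piece.
0–4 s: |½(-12 + -11)(4)| = 46 m
4–9 s: |½(-11 + -4)(5)| = 37.5 m
9–11 s: v = 0 at t = 9.5 s; triangle areas 1 + 9 = 10 m
Total distance = 93.5 m

93.5 m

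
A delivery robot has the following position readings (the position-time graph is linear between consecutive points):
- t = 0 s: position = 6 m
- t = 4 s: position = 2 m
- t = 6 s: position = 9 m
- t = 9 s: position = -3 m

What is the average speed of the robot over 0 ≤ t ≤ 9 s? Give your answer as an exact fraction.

Average speed = (total path length)/(elapsed time); on a piecewise-linear x-t graph the path length is Σ|Δx|.
0–4 s: |Δx| = |2 − 6| = 4 m
4–6 s: |Δx| = |9 − 2| = 7 m
6–9 s: |Δx| = |-3 − 9| = 12 m
Total path = 23 m; average speed = 23/9 = 23/9 m/s.

23/9 m/s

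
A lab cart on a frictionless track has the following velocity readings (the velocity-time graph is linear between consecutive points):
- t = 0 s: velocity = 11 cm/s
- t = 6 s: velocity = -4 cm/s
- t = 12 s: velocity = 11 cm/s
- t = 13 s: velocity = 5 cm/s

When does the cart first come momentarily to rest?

v changes sign on 0–6 s (from 11 to -4); the graph is linear there, so v = 0 at t = 0 + (-11)·(6 − 0)/(-4 − 11) = 4.4 s.

t = 4.4 s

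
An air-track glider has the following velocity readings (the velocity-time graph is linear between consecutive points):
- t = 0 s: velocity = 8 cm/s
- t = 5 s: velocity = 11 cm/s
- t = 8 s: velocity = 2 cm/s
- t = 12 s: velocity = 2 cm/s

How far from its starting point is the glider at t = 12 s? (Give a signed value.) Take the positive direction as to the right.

75 cm

Net displacement equals the area under the velocity-time graph (areas below the axis count negative).
0–5 s: ½(8 + 11)(5) = 47.5 cm
5–8 s: ½(11 + 2)(3) = 19.5 cm
8–12 s: 2 × 4 = 8 cm
Net displacement = 75 cm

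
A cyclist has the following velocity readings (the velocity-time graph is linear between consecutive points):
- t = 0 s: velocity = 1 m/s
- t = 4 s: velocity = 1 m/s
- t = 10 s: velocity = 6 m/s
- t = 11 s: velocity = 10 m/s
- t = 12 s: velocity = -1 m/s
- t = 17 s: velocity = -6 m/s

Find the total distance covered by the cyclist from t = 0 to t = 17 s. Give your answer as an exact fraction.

606/11 m

Distance (not displacement) is the total path length: add the absolute areas under v-t.
0–4 s: |1| × 4 = 4 m
4–10 s: |½(1 + 6)(6)| = 21 m
10–11 s: |½(6 + 10)(1)| = 8 m
11–12 s: v = 0 at t = 131/11 s; triangle areas 50/11 + 1/22 = 101/22 m
12–17 s: |½(-1 + -6)(5)| = 17.5 m
Total distance = 606/11 m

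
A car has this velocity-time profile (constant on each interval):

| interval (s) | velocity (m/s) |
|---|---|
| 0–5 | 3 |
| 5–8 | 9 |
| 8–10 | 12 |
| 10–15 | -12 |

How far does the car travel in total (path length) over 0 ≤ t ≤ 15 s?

Total distance travelled is ∫|v| dt — sum the magnitudes of each area piece.
0–5 s: |3| × 5 = 15 m
5–8 s: |9| × 3 = 27 m
8–10 s: |12| × 2 = 24 m
10–15 s: |-12| × 5 = 60 m
Total distance = 126 m

126 m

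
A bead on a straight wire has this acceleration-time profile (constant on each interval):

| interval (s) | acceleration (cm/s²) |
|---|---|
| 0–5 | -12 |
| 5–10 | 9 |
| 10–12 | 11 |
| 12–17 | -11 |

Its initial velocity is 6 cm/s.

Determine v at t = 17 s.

-42 cm/s

Δv equals the area under the a-t graph; then v = v₀ + Δv.
0–5 s: -12 × 5 = -60 cm/s
5–10 s: 9 × 5 = 45 cm/s
10–12 s: 11 × 2 = 22 cm/s
12–17 s: -11 × 5 = -55 cm/s
Δv = -48 cm/s, so v(17) = 6 + (-48) = -42 cm/s.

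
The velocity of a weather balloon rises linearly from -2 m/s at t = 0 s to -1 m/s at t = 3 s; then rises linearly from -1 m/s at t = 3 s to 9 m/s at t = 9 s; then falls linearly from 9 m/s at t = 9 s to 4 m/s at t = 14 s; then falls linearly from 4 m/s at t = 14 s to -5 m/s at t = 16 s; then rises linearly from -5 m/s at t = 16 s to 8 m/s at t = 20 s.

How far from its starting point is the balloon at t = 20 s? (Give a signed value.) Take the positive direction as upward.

Displacement is the signed area under the v-t curve.
0–3 s: ½(-2 + -1)(3) = -4.5 m
3–9 s: ½(-1 + 9)(6) = 24 m
9–14 s: ½(9 + 4)(5) = 32.5 m
14–16 s: ½(4 + -5)(2) = -1 m
16–20 s: ½(-5 + 8)(4) = 6 m
Net displacement = 57 m

57 m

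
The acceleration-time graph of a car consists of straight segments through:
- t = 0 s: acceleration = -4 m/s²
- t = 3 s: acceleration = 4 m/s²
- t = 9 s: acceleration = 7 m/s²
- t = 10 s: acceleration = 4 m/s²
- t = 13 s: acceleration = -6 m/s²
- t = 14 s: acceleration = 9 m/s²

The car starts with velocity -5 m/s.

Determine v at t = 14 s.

32 m/s

Δv equals the area under the a-t graph; then v = v₀ + Δv.
0–3 s: ½(-4 + 4)(3) = 0 m/s
3–9 s: ½(4 + 7)(6) = 33 m/s
9–10 s: ½(7 + 4)(1) = 5.5 m/s
10–13 s: ½(4 + -6)(3) = -3 m/s
13–14 s: ½(-6 + 9)(1) = 1.5 m/s
Δv = 37 m/s, so v(14) = -5 + (37) = 32 m/s.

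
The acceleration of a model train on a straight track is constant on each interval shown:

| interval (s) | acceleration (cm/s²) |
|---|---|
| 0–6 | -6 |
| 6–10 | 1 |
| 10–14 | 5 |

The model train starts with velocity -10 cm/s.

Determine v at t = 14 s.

Δv equals the area under the a-t graph; then v = v₀ + Δv.
0–6 s: -6 × 6 = -36 cm/s
6–10 s: 1 × 4 = 4 cm/s
10–14 s: 5 × 4 = 20 cm/s
Δv = -12 cm/s, so v(14) = -10 + (-12) = -22 cm/s.

-22 cm/s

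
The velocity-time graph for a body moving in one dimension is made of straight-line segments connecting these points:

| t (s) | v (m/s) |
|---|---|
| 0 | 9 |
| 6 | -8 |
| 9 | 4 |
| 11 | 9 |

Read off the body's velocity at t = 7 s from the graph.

-4 m/s

On 6–9 s the graph is linear from -8 to 4 m/s: v(7) = -8 + (4 − -8)·(7 − 6)/(9 − 6) = -4 m/s.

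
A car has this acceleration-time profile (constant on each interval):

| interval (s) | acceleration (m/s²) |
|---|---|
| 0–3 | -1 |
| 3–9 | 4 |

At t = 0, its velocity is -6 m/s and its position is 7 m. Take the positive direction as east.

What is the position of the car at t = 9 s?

On each constant-a segment, Δv = aΔt and Δx = v₀Δt + ½aΔt²; chain segment to segment.
0–3 s: v starts -6 m/s; Δx = -6·3 + ½·-1·3² = -22.5 m; v ends -9 m/s.
3–9 s: v starts -9 m/s; Δx = -9·6 + ½·4·6² = 18 m; v ends 15 m/s.
x(9) = 7 + Σ Δx = 2.5 m.

2.5 m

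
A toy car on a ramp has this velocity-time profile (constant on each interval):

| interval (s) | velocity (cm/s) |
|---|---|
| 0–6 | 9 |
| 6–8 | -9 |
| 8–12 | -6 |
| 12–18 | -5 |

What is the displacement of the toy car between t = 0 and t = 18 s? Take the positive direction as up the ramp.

-18 cm

Net displacement equals the area under the velocity-time graph (areas below the axis count negative).
0–6 s: 9 × 6 = 54 cm
6–8 s: -9 × 2 = -18 cm
8–12 s: -6 × 4 = -24 cm
12–18 s: -5 × 6 = -30 cm
Net displacement = -18 cm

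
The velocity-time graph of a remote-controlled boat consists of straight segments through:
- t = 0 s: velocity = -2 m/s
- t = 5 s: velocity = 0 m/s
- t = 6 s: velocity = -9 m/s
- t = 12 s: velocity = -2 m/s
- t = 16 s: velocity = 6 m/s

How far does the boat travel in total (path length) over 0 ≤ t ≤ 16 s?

52.5 m

Total distance travelled is ∫|v| dt — sum the magnitudes of each area piece.
0–5 s: |½(-2 + 0)(5)| = 5 m
5–6 s: |½(0 + -9)(1)| = 4.5 m
6–12 s: |½(-9 + -2)(6)| = 33 m
12–16 s: v = 0 at t = 13 s; triangle areas 1 + 9 = 10 m
Total distance = 52.5 m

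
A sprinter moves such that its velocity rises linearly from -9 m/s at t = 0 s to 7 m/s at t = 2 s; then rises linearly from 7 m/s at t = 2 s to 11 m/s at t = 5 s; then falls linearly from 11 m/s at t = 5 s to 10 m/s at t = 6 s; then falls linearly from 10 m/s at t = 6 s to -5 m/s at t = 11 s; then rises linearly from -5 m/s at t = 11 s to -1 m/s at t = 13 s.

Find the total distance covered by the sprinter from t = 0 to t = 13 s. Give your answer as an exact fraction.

1739/24 m

Total distance travelled is ∫|v| dt — sum the magnitudes of each area piece.
0–2 s: v = 0 at t = 1.125 s; triangle areas 5.0625 + 3.0625 = 8.125 m
2–5 s: |½(7 + 11)(3)| = 27 m
5–6 s: |½(11 + 10)(1)| = 10.5 m
6–11 s: v = 0 at t = 28/3 s; triangle areas 50/3 + 25/6 = 125/6 m
11–13 s: |½(-5 + -1)(2)| = 6 m
Total distance = 1739/24 m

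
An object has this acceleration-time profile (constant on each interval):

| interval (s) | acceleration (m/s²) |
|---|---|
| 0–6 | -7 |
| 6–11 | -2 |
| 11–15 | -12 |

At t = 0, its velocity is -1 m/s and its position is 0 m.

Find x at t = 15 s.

On each constant-a segment, Δv = aΔt and Δx = v₀Δt + ½aΔt²; chain segment to segment.
0–6 s: v starts -1 m/s; Δx = -1·6 + ½·-7·6² = -132 m; v ends -43 m/s.
6–11 s: v starts -43 m/s; Δx = -43·5 + ½·-2·5² = -240 m; v ends -53 m/s.
11–15 s: v starts -53 m/s; Δx = -53·4 + ½·-12·4² = -308 m; v ends -101 m/s.
x(15) = 0 + Σ Δx = -680 m.

-680 m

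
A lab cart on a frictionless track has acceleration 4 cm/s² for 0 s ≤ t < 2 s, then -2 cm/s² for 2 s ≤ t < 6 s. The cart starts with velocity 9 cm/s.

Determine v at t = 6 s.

Δv equals the area under the a-t graph; then v = v₀ + Δv.
0–2 s: 4 × 2 = 8 cm/s
2–6 s: -2 × 4 = -8 cm/s
Δv = 0 cm/s, so v(6) = 9 + (0) = 9 cm/s.

9 cm/s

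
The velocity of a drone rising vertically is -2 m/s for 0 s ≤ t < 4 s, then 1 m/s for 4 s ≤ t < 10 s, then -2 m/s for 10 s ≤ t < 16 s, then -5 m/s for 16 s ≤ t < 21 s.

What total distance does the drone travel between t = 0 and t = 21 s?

51 m

Total distance travelled is ∫|v| dt — sum the magnitudes of each area piece.
0–4 s: |-2| × 4 = 8 m
4–10 s: |1| × 6 = 6 m
10–16 s: |-2| × 6 = 12 m
16–21 s: |-5| × 5 = 25 m
Total distance = 51 m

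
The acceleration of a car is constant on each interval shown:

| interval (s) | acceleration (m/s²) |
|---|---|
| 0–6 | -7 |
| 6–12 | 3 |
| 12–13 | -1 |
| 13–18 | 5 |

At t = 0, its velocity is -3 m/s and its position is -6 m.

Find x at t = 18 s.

-471 m

On each constant-a segment, Δv = aΔt and Δx = v₀Δt + ½aΔt²; chain segment to segment.
0–6 s: v starts -3 m/s; Δx = -3·6 + ½·-7·6² = -144 m; v ends -45 m/s.
6–12 s: v starts -45 m/s; Δx = -45·6 + ½·3·6² = -216 m; v ends -27 m/s.
12–13 s: v starts -27 m/s; Δx = -27·1 + ½·-1·1² = -27.5 m; v ends -28 m/s.
13–18 s: v starts -28 m/s; Δx = -28·5 + ½·5·5² = -77.5 m; v ends -3 m/s.
x(18) = -6 + Σ Δx = -471 m.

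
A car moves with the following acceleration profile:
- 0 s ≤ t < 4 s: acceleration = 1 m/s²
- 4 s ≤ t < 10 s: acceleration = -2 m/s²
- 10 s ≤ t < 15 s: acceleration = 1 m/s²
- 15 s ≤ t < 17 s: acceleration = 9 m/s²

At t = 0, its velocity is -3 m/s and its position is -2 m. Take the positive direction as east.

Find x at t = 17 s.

On each constant-a segment, Δv = aΔt and Δx = v₀Δt + ½aΔt²; chain segment to segment.
0–4 s: v starts -3 m/s; Δx = -3·4 + ½·1·4² = -4 m; v ends 1 m/s.
4–10 s: v starts 1 m/s; Δx = 1·6 + ½·-2·6² = -30 m; v ends -11 m/s.
10–15 s: v starts -11 m/s; Δx = -11·5 + ½·1·5² = -42.5 m; v ends -6 m/s.
15–17 s: v starts -6 m/s; Δx = -6·2 + ½·9·2² = 6 m; v ends 12 m/s.
x(17) = -2 + Σ Δx = -72.5 m.

-72.5 m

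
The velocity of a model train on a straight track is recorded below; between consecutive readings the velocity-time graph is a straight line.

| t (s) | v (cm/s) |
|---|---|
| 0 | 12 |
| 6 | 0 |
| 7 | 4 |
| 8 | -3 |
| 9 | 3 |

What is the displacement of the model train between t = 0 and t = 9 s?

Net displacement equals the area under the velocity-time graph (areas below the axis count negative).
0–6 s: ½(12 + 0)(6) = 36 cm
6–7 s: ½(0 + 4)(1) = 2 cm
7–8 s: ½(4 + -3)(1) = 0.5 cm
8–9 s: ½(-3 + 3)(1) = 0 cm
Net displacement = 38.5 cm

38.5 cm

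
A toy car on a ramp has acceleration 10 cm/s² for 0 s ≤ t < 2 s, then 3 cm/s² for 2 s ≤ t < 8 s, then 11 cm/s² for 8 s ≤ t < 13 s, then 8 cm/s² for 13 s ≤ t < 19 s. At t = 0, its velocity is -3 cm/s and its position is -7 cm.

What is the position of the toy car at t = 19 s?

On each constant-a segment, Δv = aΔt and Δx = v₀Δt + ½aΔt²; chain segment to segment.
0–2 s: v starts -3 cm/s; Δx = -3·2 + ½·10·2² = 14 cm; v ends 17 cm/s.
2–8 s: v starts 17 cm/s; Δx = 17·6 + ½·3·6² = 156 cm; v ends 35 cm/s.
8–13 s: v starts 35 cm/s; Δx = 35·5 + ½·11·5² = 312.5 cm; v ends 90 cm/s.
13–19 s: v starts 90 cm/s; Δx = 90·6 + ½·8·6² = 684 cm; v ends 138 cm/s.
x(19) = -7 + Σ Δx = 1159.5 cm.

1159.5 cm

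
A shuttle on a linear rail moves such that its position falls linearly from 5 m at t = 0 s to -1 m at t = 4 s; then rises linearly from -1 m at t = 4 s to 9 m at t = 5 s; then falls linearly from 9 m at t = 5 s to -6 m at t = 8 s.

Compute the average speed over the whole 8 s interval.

3.875 m/s

Average speed = (total path length)/(elapsed time); on a piecewise-linear x-t graph the path length is Σ|Δx|.
0–4 s: |Δx| = |-1 − 5| = 6 m
4–5 s: |Δx| = |9 − -1| = 10 m
5–8 s: |Δx| = |-6 − 9| = 15 m
Total path = 31 m; average speed = 31/8 = 3.875 m/s.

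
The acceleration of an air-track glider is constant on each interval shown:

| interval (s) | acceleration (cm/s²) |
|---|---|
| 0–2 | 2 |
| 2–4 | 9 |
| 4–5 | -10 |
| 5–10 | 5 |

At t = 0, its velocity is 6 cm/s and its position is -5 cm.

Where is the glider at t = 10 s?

On each constant-a segment, Δv = aΔt and Δx = v₀Δt + ½aΔt²; chain segment to segment.
0–2 s: v starts 6 cm/s; Δx = 6·2 + ½·2·2² = 16 cm; v ends 10 cm/s.
2–4 s: v starts 10 cm/s; Δx = 10·2 + ½·9·2² = 38 cm; v ends 28 cm/s.
4–5 s: v starts 28 cm/s; Δx = 28·1 + ½·-10·1² = 23 cm; v ends 18 cm/s.
5–10 s: v starts 18 cm/s; Δx = 18·5 + ½·5·5² = 152.5 cm; v ends 43 cm/s.
x(10) = -5 + Σ Δx = 224.5 cm.

224.5 cm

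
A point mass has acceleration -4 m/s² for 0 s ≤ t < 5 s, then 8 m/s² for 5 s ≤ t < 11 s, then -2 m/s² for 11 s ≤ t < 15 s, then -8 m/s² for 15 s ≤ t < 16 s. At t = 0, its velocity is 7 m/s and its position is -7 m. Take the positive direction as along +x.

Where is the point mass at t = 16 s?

On each constant-a segment, Δv = aΔt and Δx = v₀Δt + ½aΔt²; chain segment to segment.
0–5 s: v starts 7 m/s; Δx = 7·5 + ½·-4·5² = -15 m; v ends -13 m/s.
5–11 s: v starts -13 m/s; Δx = -13·6 + ½·8·6² = 66 m; v ends 35 m/s.
11–15 s: v starts 35 m/s; Δx = 35·4 + ½·-2·4² = 124 m; v ends 27 m/s.
15–16 s: v starts 27 m/s; Δx = 27·1 + ½·-8·1² = 23 m; v ends 19 m/s.
x(16) = -7 + Σ Δx = 191 m.

191 m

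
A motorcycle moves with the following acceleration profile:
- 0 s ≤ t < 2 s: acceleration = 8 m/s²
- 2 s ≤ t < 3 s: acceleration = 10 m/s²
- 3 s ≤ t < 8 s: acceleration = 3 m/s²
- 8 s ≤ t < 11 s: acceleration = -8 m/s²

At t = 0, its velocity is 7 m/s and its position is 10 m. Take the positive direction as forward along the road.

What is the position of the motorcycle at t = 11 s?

On each constant-a segment, Δv = aΔt and Δx = v₀Δt + ½aΔt²; chain segment to segment.
0–2 s: v starts 7 m/s; Δx = 7·2 + ½·8·2² = 30 m; v ends 23 m/s.
2–3 s: v starts 23 m/s; Δx = 23·1 + ½·10·1² = 28 m; v ends 33 m/s.
3–8 s: v starts 33 m/s; Δx = 33·5 + ½·3·5² = 202.5 m; v ends 48 m/s.
8–11 s: v starts 48 m/s; Δx = 48·3 + ½·-8·3² = 108 m; v ends 24 m/s.
x(11) = 10 + Σ Δx = 378.5 m.

378.5 m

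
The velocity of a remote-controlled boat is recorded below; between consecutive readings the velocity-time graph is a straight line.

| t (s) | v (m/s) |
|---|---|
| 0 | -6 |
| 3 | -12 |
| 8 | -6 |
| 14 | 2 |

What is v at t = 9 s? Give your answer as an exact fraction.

-14/3 m/s

On 8–14 s the graph is linear from -6 to 2 m/s: v(9) = -6 + (2 − -6)·(9 − 8)/(14 − 8) = -14/3 m/s.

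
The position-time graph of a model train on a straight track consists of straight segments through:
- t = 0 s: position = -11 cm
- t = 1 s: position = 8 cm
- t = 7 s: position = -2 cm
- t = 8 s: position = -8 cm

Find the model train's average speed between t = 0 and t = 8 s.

4.375 cm/s

Average speed = (total path length)/(elapsed time); on a piecewise-linear x-t graph the path length is Σ|Δx|.
0–1 s: |Δx| = |8 − -11| = 19 cm
1–7 s: |Δx| = |-2 − 8| = 10 cm
7–8 s: |Δx| = |-8 − -2| = 6 cm
Total path = 35 cm; average speed = 35/8 = 4.375 cm/s.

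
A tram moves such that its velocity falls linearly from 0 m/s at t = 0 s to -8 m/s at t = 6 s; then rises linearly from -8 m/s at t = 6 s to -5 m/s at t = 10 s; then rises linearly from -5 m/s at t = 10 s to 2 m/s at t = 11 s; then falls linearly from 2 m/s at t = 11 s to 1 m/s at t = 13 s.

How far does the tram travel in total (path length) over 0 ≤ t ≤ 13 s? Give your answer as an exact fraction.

Distance (not displacement) is the total path length: add the absolute areas under v-t.
0–6 s: |½(0 + -8)(6)| = 24 m
6–10 s: |½(-8 + -5)(4)| = 26 m
10–11 s: v = 0 at t = 75/7 s; triangle areas 25/14 + 2/7 = 29/14 m
11–13 s: |½(2 + 1)(2)| = 3 m
Total distance = 771/14 m

771/14 m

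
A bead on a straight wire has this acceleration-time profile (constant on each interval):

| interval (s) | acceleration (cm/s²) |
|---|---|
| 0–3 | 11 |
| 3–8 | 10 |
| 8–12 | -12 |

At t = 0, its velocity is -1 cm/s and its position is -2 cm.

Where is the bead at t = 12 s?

On each constant-a segment, Δv = aΔt and Δx = v₀Δt + ½aΔt²; chain segment to segment.
0–3 s: v starts -1 cm/s; Δx = -1·3 + ½·11·3² = 46.5 cm; v ends 32 cm/s.
3–8 s: v starts 32 cm/s; Δx = 32·5 + ½·10·5² = 285 cm; v ends 82 cm/s.
8–12 s: v starts 82 cm/s; Δx = 82·4 + ½·-12·4² = 232 cm; v ends 34 cm/s.
x(12) = -2 + Σ Δx = 561.5 cm.

561.5 cm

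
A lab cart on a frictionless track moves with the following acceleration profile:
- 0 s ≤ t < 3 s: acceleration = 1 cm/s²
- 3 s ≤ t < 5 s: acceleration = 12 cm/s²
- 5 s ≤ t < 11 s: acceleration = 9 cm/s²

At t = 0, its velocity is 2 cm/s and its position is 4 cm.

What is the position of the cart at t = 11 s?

384.5 cm

On each constant-a segment, Δv = aΔt and Δx = v₀Δt + ½aΔt²; chain segment to segment.
0–3 s: v starts 2 cm/s; Δx = 2·3 + ½·1·3² = 10.5 cm; v ends 5 cm/s.
3–5 s: v starts 5 cm/s; Δx = 5·2 + ½·12·2² = 34 cm; v ends 29 cm/s.
5–11 s: v starts 29 cm/s; Δx = 29·6 + ½·9·6² = 336 cm; v ends 83 cm/s.
x(11) = 4 + Σ Δx = 384.5 cm.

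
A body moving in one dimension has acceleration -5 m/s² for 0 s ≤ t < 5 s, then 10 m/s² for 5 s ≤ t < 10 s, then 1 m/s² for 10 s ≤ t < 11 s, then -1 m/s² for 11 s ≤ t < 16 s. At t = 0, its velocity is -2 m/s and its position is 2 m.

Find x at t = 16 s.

50.5 m

On each constant-a segment, Δv = aΔt and Δx = v₀Δt + ½aΔt²; chain segment to segment.
0–5 s: v starts -2 m/s; Δx = -2·5 + ½·-5·5² = -72.5 m; v ends -27 m/s.
5–10 s: v starts -27 m/s; Δx = -27·5 + ½·10·5² = -10 m; v ends 23 m/s.
10–11 s: v starts 23 m/s; Δx = 23·1 + ½·1·1² = 23.5 m; v ends 24 m/s.
11–16 s: v starts 24 m/s; Δx = 24·5 + ½·-1·5² = 107.5 m; v ends 19 m/s.
x(16) = 2 + Σ Δx = 50.5 m.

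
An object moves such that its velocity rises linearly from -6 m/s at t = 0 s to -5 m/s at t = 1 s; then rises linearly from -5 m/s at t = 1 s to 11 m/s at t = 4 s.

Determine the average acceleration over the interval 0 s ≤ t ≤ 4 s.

Average acceleration = Δv/Δt = (11 − -6)/(4 − 0) = 4.25 m/s².

4.25 m/s²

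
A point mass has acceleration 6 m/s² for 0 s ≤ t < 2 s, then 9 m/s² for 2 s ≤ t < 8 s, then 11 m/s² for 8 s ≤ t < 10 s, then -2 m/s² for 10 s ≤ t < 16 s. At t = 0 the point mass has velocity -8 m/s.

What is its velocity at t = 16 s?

Δv equals the area under the a-t graph; then v = v₀ + Δv.
0–2 s: 6 × 2 = 12 m/s
2–8 s: 9 × 6 = 54 m/s
8–10 s: 11 × 2 = 22 m/s
10–16 s: -2 × 6 = -12 m/s
Δv = 76 m/s, so v(16) = -8 + (76) = 68 m/s.

68 m/s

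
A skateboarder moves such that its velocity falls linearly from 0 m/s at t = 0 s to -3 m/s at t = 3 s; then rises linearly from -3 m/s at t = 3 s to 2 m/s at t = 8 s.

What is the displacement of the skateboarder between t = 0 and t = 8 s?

-7 m

Net displacement equals the area under the velocity-time graph (areas below the axis count negative).
0–3 s: ½(0 + -3)(3) = -4.5 m
3–8 s: ½(-3 + 2)(5) = -2.5 m
Net displacement = -7 m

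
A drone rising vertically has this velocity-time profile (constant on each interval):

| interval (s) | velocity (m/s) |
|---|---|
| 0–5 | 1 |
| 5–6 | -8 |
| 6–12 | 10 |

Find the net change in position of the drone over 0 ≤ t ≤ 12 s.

57 m

Net displacement equals the area under the velocity-time graph (areas below the axis count negative).
0–5 s: 1 × 5 = 5 m
5–6 s: -8 × 1 = -8 m
6–12 s: 10 × 6 = 60 m
Net displacement = 57 m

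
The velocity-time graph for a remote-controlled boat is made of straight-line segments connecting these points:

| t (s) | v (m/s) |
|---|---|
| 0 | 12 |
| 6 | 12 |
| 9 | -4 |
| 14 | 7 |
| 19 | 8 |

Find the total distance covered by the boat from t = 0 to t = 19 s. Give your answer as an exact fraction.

Distance (not displacement) is the total path length: add the absolute areas under v-t.
0–6 s: |12| × 6 = 72 m
6–9 s: v = 0 at t = 8.25 s; triangle areas 13.5 + 1.5 = 15 m
9–14 s: v = 0 at t = 119/11 s; triangle areas 40/11 + 245/22 = 325/22 m
14–19 s: |½(7 + 8)(5)| = 37.5 m
Total distance = 1532/11 m

1532/11 m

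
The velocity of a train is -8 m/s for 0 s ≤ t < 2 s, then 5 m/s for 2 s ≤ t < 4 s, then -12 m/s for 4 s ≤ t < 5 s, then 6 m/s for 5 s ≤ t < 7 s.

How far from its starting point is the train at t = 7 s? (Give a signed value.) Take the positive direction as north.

-6 m

Net displacement equals the area under the velocity-time graph (areas below the axis count negative).
0–2 s: -8 × 2 = -16 m
2–4 s: 5 × 2 = 10 m
4–5 s: -12 × 1 = -12 m
5–7 s: 6 × 2 = 12 m
Net displacement = -6 m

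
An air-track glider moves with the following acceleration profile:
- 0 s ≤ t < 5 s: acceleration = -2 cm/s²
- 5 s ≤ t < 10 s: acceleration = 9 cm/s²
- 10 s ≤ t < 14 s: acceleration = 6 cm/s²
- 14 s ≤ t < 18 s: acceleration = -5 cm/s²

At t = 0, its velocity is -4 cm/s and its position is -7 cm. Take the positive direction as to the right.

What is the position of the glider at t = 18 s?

On each constant-a segment, Δv = aΔt and Δx = v₀Δt + ½aΔt²; chain segment to segment.
0–5 s: v starts -4 cm/s; Δx = -4·5 + ½·-2·5² = -45 cm; v ends -14 cm/s.
5–10 s: v starts -14 cm/s; Δx = -14·5 + ½·9·5² = 42.5 cm; v ends 31 cm/s.
10–14 s: v starts 31 cm/s; Δx = 31·4 + ½·6·4² = 172 cm; v ends 55 cm/s.
14–18 s: v starts 55 cm/s; Δx = 55·4 + ½·-5·4² = 180 cm; v ends 35 cm/s.
x(18) = -7 + Σ Δx = 342.5 cm.

342.5 cm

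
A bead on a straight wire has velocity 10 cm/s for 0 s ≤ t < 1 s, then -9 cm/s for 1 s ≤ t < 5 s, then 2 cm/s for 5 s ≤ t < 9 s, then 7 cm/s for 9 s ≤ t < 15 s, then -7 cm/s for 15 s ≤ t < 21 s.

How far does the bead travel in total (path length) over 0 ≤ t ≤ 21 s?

138 cm

Total distance travelled is ∫|v| dt — sum the magnitudes of each area piece.
0–1 s: |10| × 1 = 10 cm
1–5 s: |-9| × 4 = 36 cm
5–9 s: |2| × 4 = 8 cm
9–15 s: |7| × 6 = 42 cm
15–21 s: |-7| × 6 = 42 cm
Total distance = 138 cm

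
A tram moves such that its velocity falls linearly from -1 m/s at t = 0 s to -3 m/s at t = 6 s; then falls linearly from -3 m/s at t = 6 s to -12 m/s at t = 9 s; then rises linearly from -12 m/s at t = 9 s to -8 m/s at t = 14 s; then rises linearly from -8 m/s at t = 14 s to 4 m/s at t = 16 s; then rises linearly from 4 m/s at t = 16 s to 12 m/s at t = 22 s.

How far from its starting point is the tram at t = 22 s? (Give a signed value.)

-40.5 m

Displacement is the signed area under the v-t curve.
0–6 s: ½(-1 + -3)(6) = -12 m
6–9 s: ½(-3 + -12)(3) = -22.5 m
9–14 s: ½(-12 + -8)(5) = -50 m
14–16 s: ½(-8 + 4)(2) = -4 m
16–22 s: ½(4 + 12)(6) = 48 m
Net displacement = -40.5 m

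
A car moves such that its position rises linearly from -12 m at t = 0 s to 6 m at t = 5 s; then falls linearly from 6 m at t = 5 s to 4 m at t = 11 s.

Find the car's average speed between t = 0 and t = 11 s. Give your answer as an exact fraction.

20/11 m/s

Average speed = (total path length)/(elapsed time); on a piecewise-linear x-t graph the path length is Σ|Δx|.
0–5 s: |Δx| = |6 − -12| = 18 m
5–11 s: |Δx| = |4 − 6| = 2 m
Total path = 20 m; average speed = 20/11 = 20/11 m/s.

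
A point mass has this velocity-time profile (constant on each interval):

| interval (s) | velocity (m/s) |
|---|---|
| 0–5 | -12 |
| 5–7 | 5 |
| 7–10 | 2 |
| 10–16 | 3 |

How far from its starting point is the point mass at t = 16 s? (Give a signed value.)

Displacement is the signed area under the v-t curve.
0–5 s: -12 × 5 = -60 m
5–7 s: 5 × 2 = 10 m
7–10 s: 2 × 3 = 6 m
10–16 s: 3 × 6 = 18 m
Net displacement = -26 m

-26 m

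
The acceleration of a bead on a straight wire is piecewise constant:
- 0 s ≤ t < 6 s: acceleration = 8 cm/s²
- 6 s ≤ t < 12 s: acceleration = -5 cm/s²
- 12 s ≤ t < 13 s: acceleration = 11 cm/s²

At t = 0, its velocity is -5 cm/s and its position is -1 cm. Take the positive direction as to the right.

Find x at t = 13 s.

On each constant-a segment, Δv = aΔt and Δx = v₀Δt + ½aΔt²; chain segment to segment.
0–6 s: v starts -5 cm/s; Δx = -5·6 + ½·8·6² = 114 cm; v ends 43 cm/s.
6–12 s: v starts 43 cm/s; Δx = 43·6 + ½·-5·6² = 168 cm; v ends 13 cm/s.
12–13 s: v starts 13 cm/s; Δx = 13·1 + ½·11·1² = 18.5 cm; v ends 24 cm/s.
x(13) = -1 + Σ Δx = 299.5 cm.

299.5 cm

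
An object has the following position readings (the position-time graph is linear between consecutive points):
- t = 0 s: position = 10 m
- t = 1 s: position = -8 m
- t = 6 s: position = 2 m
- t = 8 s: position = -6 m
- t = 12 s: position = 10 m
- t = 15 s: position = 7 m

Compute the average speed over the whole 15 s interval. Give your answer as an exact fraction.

Average speed = (total path length)/(elapsed time); on a piecewise-linear x-t graph the path length is Σ|Δx|.
0–1 s: |Δx| = |-8 − 10| = 18 m
1–6 s: |Δx| = |2 − -8| = 10 m
6–8 s: |Δx| = |-6 − 2| = 8 m
8–12 s: |Δx| = |10 − -6| = 16 m
12–15 s: |Δx| = |7 − 10| = 3 m
Total path = 55 m; average speed = 55/15 = 11/3 m/s.

11/3 m/s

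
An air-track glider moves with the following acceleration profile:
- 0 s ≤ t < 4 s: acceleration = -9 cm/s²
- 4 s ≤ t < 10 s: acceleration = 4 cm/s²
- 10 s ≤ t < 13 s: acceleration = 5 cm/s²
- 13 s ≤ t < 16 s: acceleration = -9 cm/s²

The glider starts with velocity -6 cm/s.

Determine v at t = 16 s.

Δv equals the area under the a-t graph; then v = v₀ + Δv.
0–4 s: -9 × 4 = -36 cm/s
4–10 s: 4 × 6 = 24 cm/s
10–13 s: 5 × 3 = 15 cm/s
13–16 s: -9 × 3 = -27 cm/s
Δv = -24 cm/s, so v(16) = -6 + (-24) = -30 cm/s.

-30 cm/s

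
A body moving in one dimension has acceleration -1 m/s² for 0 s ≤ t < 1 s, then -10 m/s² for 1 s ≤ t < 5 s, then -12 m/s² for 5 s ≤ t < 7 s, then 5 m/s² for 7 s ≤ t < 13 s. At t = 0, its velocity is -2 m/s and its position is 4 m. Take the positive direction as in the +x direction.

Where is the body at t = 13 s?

On each constant-a segment, Δv = aΔt and Δx = v₀Δt + ½aΔt²; chain segment to segment.
0–1 s: v starts -2 m/s; Δx = -2·1 + ½·-1·1² = -2.5 m; v ends -3 m/s.
1–5 s: v starts -3 m/s; Δx = -3·4 + ½·-10·4² = -92 m; v ends -43 m/s.
5–7 s: v starts -43 m/s; Δx = -43·2 + ½·-12·2² = -110 m; v ends -67 m/s.
7–13 s: v starts -67 m/s; Δx = -67·6 + ½·5·6² = -312 m; v ends -37 m/s.
x(13) = 4 + Σ Δx = -512.5 m.

-512.5 m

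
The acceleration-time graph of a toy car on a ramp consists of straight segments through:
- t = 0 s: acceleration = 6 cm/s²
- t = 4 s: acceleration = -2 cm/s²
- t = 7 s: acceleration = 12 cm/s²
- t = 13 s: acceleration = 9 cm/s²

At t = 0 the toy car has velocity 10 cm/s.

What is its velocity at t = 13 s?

96 cm/s

Δv equals the area under the a-t graph; then v = v₀ + Δv.
0–4 s: ½(6 + -2)(4) = 8 cm/s
4–7 s: ½(-2 + 12)(3) = 15 cm/s
7–13 s: ½(12 + 9)(6) = 63 cm/s
Δv = 86 cm/s, so v(13) = 10 + (86) = 96 cm/s.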